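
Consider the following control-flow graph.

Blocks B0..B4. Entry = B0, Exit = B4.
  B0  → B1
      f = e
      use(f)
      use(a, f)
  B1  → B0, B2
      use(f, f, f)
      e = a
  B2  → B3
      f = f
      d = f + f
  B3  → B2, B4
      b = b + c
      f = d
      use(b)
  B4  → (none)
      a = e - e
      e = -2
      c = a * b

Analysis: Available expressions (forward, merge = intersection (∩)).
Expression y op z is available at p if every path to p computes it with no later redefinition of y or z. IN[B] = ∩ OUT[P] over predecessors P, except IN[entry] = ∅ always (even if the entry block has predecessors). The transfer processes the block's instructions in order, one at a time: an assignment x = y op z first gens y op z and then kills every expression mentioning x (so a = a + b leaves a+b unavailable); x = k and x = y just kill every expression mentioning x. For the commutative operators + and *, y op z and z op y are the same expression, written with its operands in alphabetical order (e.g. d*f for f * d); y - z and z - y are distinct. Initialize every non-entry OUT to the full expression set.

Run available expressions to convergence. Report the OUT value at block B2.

Answer: {f+f}

Derivation:
Converged values:
  B0:   IN={}   OUT={}
  B1:   IN={}   OUT={}
  B2:   IN={}   OUT={f+f}
  B3:   IN={f+f}   OUT={}
  B4:   IN={}   OUT={a*b}

Merge at B2: IN[B2] = OUT[B1] ∩ OUT[B3] = {}
Applying B2's transfer function to that IN value gives OUT[B2] (row B2 above).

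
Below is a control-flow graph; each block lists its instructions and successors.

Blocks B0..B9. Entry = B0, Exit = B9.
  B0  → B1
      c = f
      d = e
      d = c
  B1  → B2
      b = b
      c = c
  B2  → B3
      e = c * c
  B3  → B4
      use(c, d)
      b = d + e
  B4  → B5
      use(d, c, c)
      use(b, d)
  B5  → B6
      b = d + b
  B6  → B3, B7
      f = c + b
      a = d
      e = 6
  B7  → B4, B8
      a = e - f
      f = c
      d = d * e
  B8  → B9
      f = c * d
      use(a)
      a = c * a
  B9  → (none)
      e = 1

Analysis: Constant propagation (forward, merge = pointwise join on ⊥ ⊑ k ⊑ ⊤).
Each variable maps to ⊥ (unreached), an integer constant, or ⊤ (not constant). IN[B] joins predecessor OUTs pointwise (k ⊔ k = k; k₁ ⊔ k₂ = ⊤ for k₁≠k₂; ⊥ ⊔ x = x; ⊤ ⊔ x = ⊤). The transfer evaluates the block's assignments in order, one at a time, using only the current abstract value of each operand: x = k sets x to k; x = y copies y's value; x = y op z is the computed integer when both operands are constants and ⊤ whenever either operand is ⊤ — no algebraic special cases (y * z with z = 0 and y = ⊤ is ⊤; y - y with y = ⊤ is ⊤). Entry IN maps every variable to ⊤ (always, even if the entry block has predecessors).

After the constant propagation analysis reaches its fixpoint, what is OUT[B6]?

Answer: {a: ⊤, b: ⊤, c: ⊤, d: ⊤, e: 6, f: ⊤}

Working:
Converged values:
  B0: | IN=(all ⊤) | OUT=(all ⊤)
  B1: | IN=(all ⊤) | OUT=(all ⊤)
  B2: | IN=(all ⊤) | OUT=(all ⊤)
  B3: | IN=(all ⊤) | OUT=(all ⊤)
  B4: | IN=(all ⊤) | OUT=(all ⊤)
  B5: | IN=(all ⊤) | OUT=(all ⊤)
  B6: | IN=(all ⊤) | OUT={e:6; rest ⊤}
  B7: | IN={e:6; rest ⊤} | OUT={e:6; rest ⊤}
  B8: | IN={e:6; rest ⊤} | OUT={e:6; rest ⊤}
  B9: | IN={e:6; rest ⊤} | OUT={e:1; rest ⊤}

Merge at B6: IN[B6] = OUT[B5] = {a: ⊤, b: ⊤, c: ⊤, d: ⊤, e: ⊤, f: ⊤}
Applying B6's transfer function to that IN value gives OUT[B6] (row B6 above).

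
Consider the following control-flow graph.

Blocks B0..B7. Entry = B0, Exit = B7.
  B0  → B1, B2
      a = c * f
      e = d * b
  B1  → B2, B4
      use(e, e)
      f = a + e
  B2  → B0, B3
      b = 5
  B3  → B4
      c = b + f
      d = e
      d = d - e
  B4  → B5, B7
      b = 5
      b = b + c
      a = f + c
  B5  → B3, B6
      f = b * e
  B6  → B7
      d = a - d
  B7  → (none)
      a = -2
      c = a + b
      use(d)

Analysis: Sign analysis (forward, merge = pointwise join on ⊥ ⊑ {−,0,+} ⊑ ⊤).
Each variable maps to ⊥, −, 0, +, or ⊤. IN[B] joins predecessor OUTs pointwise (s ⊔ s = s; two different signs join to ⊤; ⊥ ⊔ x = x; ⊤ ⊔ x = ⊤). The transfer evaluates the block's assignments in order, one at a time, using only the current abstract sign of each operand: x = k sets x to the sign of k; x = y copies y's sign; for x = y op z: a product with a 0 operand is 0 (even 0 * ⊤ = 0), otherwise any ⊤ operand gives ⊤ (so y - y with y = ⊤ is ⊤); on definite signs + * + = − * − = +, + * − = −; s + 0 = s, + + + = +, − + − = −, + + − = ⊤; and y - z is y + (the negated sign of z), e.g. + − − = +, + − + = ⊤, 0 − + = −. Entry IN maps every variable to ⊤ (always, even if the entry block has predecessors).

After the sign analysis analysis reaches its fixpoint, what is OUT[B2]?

Answer: {a: ⊤, b: +, c: ⊤, d: ⊤, e: ⊤, f: ⊤}

Working:
Per-block solution:
  B0:  IN=(all ⊤)  OUT=(all ⊤)
  B1:  IN=(all ⊤)  OUT=(all ⊤)
  B2:  IN=(all ⊤)  OUT={b:+; rest ⊤}
  B3:  IN=(all ⊤)  OUT=(all ⊤)
  B4:  IN=(all ⊤)  OUT=(all ⊤)
  B5:  IN=(all ⊤)  OUT=(all ⊤)
  B6:  IN=(all ⊤)  OUT=(all ⊤)
  B7:  IN=(all ⊤)  OUT={a:-; rest ⊤}

Merge at B2: IN[B2] = OUT[B0] ⊔ OUT[B1] = {a: ⊤, b: ⊤, c: ⊤, d: ⊤, e: ⊤, f: ⊤}
Applying B2's transfer function to that IN value gives OUT[B2] (row B2 above).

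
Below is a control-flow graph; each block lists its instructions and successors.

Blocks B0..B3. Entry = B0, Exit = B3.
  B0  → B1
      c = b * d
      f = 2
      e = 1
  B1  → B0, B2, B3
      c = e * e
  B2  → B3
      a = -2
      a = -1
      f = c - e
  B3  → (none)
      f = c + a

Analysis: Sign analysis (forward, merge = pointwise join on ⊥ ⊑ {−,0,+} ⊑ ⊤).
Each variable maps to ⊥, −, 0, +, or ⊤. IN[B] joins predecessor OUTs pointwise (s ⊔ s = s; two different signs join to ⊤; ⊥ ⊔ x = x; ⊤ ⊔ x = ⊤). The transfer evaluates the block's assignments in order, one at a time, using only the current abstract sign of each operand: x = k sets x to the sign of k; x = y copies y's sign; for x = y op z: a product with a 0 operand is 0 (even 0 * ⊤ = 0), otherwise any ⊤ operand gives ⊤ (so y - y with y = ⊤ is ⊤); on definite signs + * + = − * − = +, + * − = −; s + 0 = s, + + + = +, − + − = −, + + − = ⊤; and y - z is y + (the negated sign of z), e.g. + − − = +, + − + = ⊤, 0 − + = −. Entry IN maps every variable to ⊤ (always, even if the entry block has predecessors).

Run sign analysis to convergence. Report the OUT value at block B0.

Answer: {a: ⊤, b: ⊤, c: ⊤, d: ⊤, e: +, f: +}

Trace:
Fixpoint table:
  B0: | IN=(all ⊤) | OUT={e:+, f:+; rest ⊤}
  B1: | IN={e:+, f:+; rest ⊤} | OUT={c:+, e:+, f:+; rest ⊤}
  B2: | IN={c:+, e:+, f:+; rest ⊤} | OUT={a:-, c:+, e:+; rest ⊤}
  B3: | IN={c:+, e:+; rest ⊤} | OUT={c:+, e:+; rest ⊤}

Merge at B0 (entry node, so the boundary value (all ⊤) is joined with the incoming edge(s)): IN[B0] = (all ⊤) ⊔ OUT[B1] = {a: ⊤, b: ⊤, c: ⊤, d: ⊤, e: ⊤, f: ⊤}
Applying B0's transfer function to that IN value gives OUT[B0] (row B0 above).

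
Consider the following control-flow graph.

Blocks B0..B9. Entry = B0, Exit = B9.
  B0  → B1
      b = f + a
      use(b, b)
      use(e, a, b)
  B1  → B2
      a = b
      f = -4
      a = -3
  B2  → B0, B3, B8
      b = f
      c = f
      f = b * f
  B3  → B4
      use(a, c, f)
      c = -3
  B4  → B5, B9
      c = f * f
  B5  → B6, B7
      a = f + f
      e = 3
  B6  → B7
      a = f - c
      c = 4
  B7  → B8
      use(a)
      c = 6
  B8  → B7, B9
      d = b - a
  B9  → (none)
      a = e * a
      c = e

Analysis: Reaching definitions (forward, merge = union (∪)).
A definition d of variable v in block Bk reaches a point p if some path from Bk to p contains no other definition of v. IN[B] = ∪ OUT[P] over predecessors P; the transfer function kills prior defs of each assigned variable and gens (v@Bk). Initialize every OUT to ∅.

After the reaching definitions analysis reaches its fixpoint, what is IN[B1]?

Answer: {a@B1, b@B0, c@B2, f@B2}

Working:
Converged values:
  B0:   IN={a@B1, b@B2, c@B2, f@B2}   OUT={a@B1, b@B0, c@B2, f@B2}
  B1:   IN={a@B1, b@B0, c@B2, f@B2}   OUT={a@B1, b@B0, c@B2, f@B1}
  B2:   IN={a@B1, b@B0, c@B2, f@B1}   OUT={a@B1, b@B2, c@B2, f@B2}
  B3:   IN={a@B1, b@B2, c@B2, f@B2}   OUT={a@B1, b@B2, c@B3, f@B2}
  B4:   IN={a@B1, b@B2, c@B3, f@B2}   OUT={a@B1, b@B2, c@B4, f@B2}
  B5:   IN={a@B1, b@B2, c@B4, f@B2}   OUT={a@B5, b@B2, c@B4, e@B5, f@B2}
  B6:   IN={a@B5, b@B2, c@B4, e@B5, f@B2}   OUT={a@B6, b@B2, c@B6, e@B5, f@B2}
  B7:   IN={a@B1, a@B5, a@B6, b@B2, c@B2, c@B4, c@B6, c@B7, d@B8, e@B5, f@B2}   OUT={a@B1, a@B5, a@B6, b@B2, c@B7, d@B8, e@B5, f@B2}
  B8:   IN={a@B1, a@B5, a@B6, b@B2, c@B2, c@B7, d@B8, e@B5, f@B2}   OUT={a@B1, a@B5, a@B6, b@B2, c@B2, c@B7, d@B8, e@B5, f@B2}
  B9:   IN={a@B1, a@B5, a@B6, b@B2, c@B2, c@B4, c@B7, d@B8, e@B5, f@B2}   OUT={a@B9, b@B2, c@B9, d@B8, e@B5, f@B2}

Merge at B1: IN[B1] = OUT[B0] = {a@B1, b@B0, c@B2, f@B2}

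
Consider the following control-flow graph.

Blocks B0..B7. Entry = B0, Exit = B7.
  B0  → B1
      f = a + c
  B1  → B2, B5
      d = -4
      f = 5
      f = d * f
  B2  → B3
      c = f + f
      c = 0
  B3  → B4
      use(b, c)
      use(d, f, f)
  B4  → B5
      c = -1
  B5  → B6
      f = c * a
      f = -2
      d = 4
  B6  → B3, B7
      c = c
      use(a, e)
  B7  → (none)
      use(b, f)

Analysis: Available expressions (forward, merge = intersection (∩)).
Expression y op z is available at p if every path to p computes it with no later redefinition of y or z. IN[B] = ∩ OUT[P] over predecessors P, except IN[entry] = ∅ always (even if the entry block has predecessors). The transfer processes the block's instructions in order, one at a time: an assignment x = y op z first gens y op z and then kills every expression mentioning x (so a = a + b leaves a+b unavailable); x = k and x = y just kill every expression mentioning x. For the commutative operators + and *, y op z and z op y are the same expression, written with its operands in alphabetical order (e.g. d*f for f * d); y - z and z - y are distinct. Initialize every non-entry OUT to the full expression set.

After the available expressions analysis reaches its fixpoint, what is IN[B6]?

Answer: {a*c}

Working:
Fixpoint table:
  B0:  IN={}  OUT={a+c}
  B1:  IN={a+c}  OUT={a+c}
  B2:  IN={a+c}  OUT={f+f}
  B3:  IN={}  OUT={}
  B4:  IN={}  OUT={}
  B5:  IN={}  OUT={a*c}
  B6:  IN={a*c}  OUT={}
  B7:  IN={}  OUT={}

Merge at B6: IN[B6] = OUT[B5] = {a*c}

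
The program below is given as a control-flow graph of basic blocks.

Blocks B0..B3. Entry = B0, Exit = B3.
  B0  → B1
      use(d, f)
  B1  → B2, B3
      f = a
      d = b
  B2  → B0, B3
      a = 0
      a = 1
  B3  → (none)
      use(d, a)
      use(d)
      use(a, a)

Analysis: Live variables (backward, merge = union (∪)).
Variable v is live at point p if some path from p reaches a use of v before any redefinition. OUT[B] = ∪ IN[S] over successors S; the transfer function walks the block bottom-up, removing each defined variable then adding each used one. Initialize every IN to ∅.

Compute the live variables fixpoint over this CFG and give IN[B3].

Per-block solution:
  B0: | IN={a, b, d, f} | OUT={a, b}
  B1: | IN={a, b} | OUT={a, b, d, f}
  B2: | IN={b, d, f} | OUT={a, b, d, f}
  B3: | IN={a, d} | OUT={}

B3 is the boundary node: OUT[B3] = {}
Applying B3's transfer function to that OUT value gives IN[B3] (row B3 above).

Answer: {a, d}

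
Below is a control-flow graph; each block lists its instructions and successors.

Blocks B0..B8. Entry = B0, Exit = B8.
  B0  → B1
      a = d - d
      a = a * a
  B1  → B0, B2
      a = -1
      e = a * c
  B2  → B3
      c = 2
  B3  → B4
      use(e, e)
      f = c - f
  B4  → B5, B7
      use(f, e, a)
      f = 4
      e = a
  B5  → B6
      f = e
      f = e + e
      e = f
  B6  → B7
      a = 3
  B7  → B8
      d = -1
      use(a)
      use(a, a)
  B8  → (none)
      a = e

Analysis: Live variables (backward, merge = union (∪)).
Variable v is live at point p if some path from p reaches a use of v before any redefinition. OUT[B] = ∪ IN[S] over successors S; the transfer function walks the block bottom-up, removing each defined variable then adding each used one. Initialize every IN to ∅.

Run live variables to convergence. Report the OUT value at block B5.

Per-block solution:
  B0:   IN={c, d, f}   OUT={c, d, f}
  B1:   IN={c, d, f}   OUT={a, c, d, e, f}
  B2:   IN={a, e, f}   OUT={a, c, e, f}
  B3:   IN={a, c, e, f}   OUT={a, e, f}
  B4:   IN={a, e, f}   OUT={a, e}
  B5:   IN={e}   OUT={e}
  B6:   IN={e}   OUT={a, e}
  B7:   IN={a, e}   OUT={e}
  B8:   IN={e}   OUT={}

Merge at B5: OUT[B5] = IN[B6] = {e}

Answer: {e}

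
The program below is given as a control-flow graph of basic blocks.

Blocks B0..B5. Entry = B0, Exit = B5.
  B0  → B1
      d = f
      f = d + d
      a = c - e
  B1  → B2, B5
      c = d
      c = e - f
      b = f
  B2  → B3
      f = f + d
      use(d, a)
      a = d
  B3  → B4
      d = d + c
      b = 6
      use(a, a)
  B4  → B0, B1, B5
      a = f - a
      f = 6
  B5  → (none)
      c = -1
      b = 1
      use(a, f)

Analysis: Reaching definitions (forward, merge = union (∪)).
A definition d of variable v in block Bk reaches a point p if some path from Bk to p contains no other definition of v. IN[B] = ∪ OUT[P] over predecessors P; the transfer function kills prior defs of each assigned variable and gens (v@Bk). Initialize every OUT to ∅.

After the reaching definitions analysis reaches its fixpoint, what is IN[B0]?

Fixpoint table:
  B0:   IN={a@B4, b@B3, c@B1, d@B3, f@B4}   OUT={a@B0, b@B3, c@B1, d@B0, f@B0}
  B1:   IN={a@B0, a@B4, b@B3, c@B1, d@B0, d@B3, f@B0, f@B4}   OUT={a@B0, a@B4, b@B1, c@B1, d@B0, d@B3, f@B0, f@B4}
  B2:   IN={a@B0, a@B4, b@B1, c@B1, d@B0, d@B3, f@B0, f@B4}   OUT={a@B2, b@B1, c@B1, d@B0, d@B3, f@B2}
  B3:   IN={a@B2, b@B1, c@B1, d@B0, d@B3, f@B2}   OUT={a@B2, b@B3, c@B1, d@B3, f@B2}
  B4:   IN={a@B2, b@B3, c@B1, d@B3, f@B2}   OUT={a@B4, b@B3, c@B1, d@B3, f@B4}
  B5:   IN={a@B0, a@B4, b@B1, b@B3, c@B1, d@B0, d@B3, f@B0, f@B4}   OUT={a@B0, a@B4, b@B5, c@B5, d@B0, d@B3, f@B0, f@B4}

Merge at B0 (entry node, so the boundary value {} is joined with the incoming edge(s)): IN[B0] = {} ⊔ OUT[B4] = {a@B4, b@B3, c@B1, d@B3, f@B4}

Answer: {a@B4, b@B3, c@B1, d@B3, f@B4}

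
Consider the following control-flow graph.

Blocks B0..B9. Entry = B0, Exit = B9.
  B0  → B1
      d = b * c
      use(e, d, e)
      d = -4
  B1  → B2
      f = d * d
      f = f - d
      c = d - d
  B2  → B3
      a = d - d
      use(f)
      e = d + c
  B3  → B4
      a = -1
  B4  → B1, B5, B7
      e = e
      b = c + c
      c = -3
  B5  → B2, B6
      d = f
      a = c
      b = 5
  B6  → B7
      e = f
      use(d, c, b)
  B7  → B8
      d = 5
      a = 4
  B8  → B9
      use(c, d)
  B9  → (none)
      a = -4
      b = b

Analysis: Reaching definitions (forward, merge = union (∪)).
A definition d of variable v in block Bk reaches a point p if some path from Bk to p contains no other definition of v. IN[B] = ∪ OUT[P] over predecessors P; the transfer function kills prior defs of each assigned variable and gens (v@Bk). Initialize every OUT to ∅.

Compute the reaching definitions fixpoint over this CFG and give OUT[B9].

Answer: {a@B9, b@B9, c@B4, d@B7, e@B4, e@B6, f@B1}

Trace:
Per-block solution:
  B0: | IN={} | OUT={d@B0}
  B1: | IN={a@B3, b@B4, c@B4, d@B0, d@B5, e@B4, f@B1} | OUT={a@B3, b@B4, c@B1, d@B0, d@B5, e@B4, f@B1}
  B2: | IN={a@B3, a@B5, b@B4, b@B5, c@B1, c@B4, d@B0, d@B5, e@B4, f@B1} | OUT={a@B2, b@B4, b@B5, c@B1, c@B4, d@B0, d@B5, e@B2, f@B1}
  B3: | IN={a@B2, b@B4, b@B5, c@B1, c@B4, d@B0, d@B5, e@B2, f@B1} | OUT={a@B3, b@B4, b@B5, c@B1, c@B4, d@B0, d@B5, e@B2, f@B1}
  B4: | IN={a@B3, b@B4, b@B5, c@B1, c@B4, d@B0, d@B5, e@B2, f@B1} | OUT={a@B3, b@B4, c@B4, d@B0, d@B5, e@B4, f@B1}
  B5: | IN={a@B3, b@B4, c@B4, d@B0, d@B5, e@B4, f@B1} | OUT={a@B5, b@B5, c@B4, d@B5, e@B4, f@B1}
  B6: | IN={a@B5, b@B5, c@B4, d@B5, e@B4, f@B1} | OUT={a@B5, b@B5, c@B4, d@B5, e@B6, f@B1}
  B7: | IN={a@B3, a@B5, b@B4, b@B5, c@B4, d@B0, d@B5, e@B4, e@B6, f@B1} | OUT={a@B7, b@B4, b@B5, c@B4, d@B7, e@B4, e@B6, f@B1}
  B8: | IN={a@B7, b@B4, b@B5, c@B4, d@B7, e@B4, e@B6, f@B1} | OUT={a@B7, b@B4, b@B5, c@B4, d@B7, e@B4, e@B6, f@B1}
  B9: | IN={a@B7, b@B4, b@B5, c@B4, d@B7, e@B4, e@B6, f@B1} | OUT={a@B9, b@B9, c@B4, d@B7, e@B4, e@B6, f@B1}

Merge at B9: IN[B9] = OUT[B8] = {a@B7, b@B4, b@B5, c@B4, d@B7, e@B4, e@B6, f@B1}
Applying B9's transfer function to that IN value gives OUT[B9] (row B9 above).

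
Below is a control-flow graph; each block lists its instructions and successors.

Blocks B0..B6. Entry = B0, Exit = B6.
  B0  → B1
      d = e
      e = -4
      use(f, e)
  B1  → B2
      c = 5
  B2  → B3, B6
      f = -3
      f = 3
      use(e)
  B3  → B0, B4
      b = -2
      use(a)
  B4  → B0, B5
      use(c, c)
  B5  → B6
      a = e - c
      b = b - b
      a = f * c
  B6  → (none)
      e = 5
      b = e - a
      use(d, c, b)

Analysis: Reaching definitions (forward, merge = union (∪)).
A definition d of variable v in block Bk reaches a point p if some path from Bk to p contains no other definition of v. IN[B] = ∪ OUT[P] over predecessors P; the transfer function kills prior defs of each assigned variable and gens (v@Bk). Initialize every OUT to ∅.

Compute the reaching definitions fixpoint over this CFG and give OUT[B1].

Answer: {b@B3, c@B1, d@B0, e@B0, f@B2}

Derivation:
Per-block solution:
  B0:   IN={b@B3, c@B1, d@B0, e@B0, f@B2}   OUT={b@B3, c@B1, d@B0, e@B0, f@B2}
  B1:   IN={b@B3, c@B1, d@B0, e@B0, f@B2}   OUT={b@B3, c@B1, d@B0, e@B0, f@B2}
  B2:   IN={b@B3, c@B1, d@B0, e@B0, f@B2}   OUT={b@B3, c@B1, d@B0, e@B0, f@B2}
  B3:   IN={b@B3, c@B1, d@B0, e@B0, f@B2}   OUT={b@B3, c@B1, d@B0, e@B0, f@B2}
  B4:   IN={b@B3, c@B1, d@B0, e@B0, f@B2}   OUT={b@B3, c@B1, d@B0, e@B0, f@B2}
  B5:   IN={b@B3, c@B1, d@B0, e@B0, f@B2}   OUT={a@B5, b@B5, c@B1, d@B0, e@B0, f@B2}
  B6:   IN={a@B5, b@B3, b@B5, c@B1, d@B0, e@B0, f@B2}   OUT={a@B5, b@B6, c@B1, d@B0, e@B6, f@B2}

Merge at B1: IN[B1] = OUT[B0] = {b@B3, c@B1, d@B0, e@B0, f@B2}
Applying B1's transfer function to that IN value gives OUT[B1] (row B1 above).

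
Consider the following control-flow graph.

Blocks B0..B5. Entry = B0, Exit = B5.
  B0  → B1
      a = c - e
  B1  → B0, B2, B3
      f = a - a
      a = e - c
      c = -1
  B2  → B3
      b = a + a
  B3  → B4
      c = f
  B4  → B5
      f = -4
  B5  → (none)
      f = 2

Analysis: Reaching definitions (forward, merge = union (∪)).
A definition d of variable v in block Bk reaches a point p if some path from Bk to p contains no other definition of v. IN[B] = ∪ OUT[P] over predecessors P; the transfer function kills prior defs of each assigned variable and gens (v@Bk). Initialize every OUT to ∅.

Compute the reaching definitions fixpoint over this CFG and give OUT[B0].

Answer: {a@B0, c@B1, f@B1}

Working:
Per-block solution:
  B0:   IN={a@B1, c@B1, f@B1}   OUT={a@B0, c@B1, f@B1}
  B1:   IN={a@B0, c@B1, f@B1}   OUT={a@B1, c@B1, f@B1}
  B2:   IN={a@B1, c@B1, f@B1}   OUT={a@B1, b@B2, c@B1, f@B1}
  B3:   IN={a@B1, b@B2, c@B1, f@B1}   OUT={a@B1, b@B2, c@B3, f@B1}
  B4:   IN={a@B1, b@B2, c@B3, f@B1}   OUT={a@B1, b@B2, c@B3, f@B4}
  B5:   IN={a@B1, b@B2, c@B3, f@B4}   OUT={a@B1, b@B2, c@B3, f@B5}

Merge at B0 (entry node, so the boundary value {} is joined with the incoming edge(s)): IN[B0] = {} ⊔ OUT[B1] = {a@B1, c@B1, f@B1}
Applying B0's transfer function to that IN value gives OUT[B0] (row B0 above).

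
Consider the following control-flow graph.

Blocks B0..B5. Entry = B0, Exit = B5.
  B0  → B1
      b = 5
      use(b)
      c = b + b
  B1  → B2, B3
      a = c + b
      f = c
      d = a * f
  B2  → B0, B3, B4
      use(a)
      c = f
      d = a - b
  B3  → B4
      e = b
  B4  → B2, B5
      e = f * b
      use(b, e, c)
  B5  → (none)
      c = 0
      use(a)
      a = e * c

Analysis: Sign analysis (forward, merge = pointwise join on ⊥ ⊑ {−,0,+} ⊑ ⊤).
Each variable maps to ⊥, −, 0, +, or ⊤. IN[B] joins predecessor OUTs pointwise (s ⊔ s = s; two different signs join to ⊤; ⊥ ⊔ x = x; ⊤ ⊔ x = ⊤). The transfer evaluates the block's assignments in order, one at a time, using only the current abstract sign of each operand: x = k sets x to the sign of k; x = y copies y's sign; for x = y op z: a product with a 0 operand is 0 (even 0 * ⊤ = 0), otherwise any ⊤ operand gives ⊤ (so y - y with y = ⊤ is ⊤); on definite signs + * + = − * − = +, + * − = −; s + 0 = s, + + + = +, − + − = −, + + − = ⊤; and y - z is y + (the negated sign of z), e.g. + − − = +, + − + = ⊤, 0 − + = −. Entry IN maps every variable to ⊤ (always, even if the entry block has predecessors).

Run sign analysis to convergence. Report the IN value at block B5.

Fixpoint table:
  B0:  IN=(all ⊤)  OUT={b:+, c:+; rest ⊤}
  B1:  IN={b:+, c:+; rest ⊤}  OUT={a:+, b:+, c:+, d:+, f:+; rest ⊤}
  B2:  IN={a:+, b:+, c:+, f:+; rest ⊤}  OUT={a:+, b:+, c:+, f:+; rest ⊤}
  B3:  IN={a:+, b:+, c:+, f:+; rest ⊤}  OUT={a:+, b:+, c:+, e:+, f:+; rest ⊤}
  B4:  IN={a:+, b:+, c:+, f:+; rest ⊤}  OUT={a:+, b:+, c:+, e:+, f:+; rest ⊤}
  B5:  IN={a:+, b:+, c:+, e:+, f:+; rest ⊤}  OUT={a:0, b:+, c:0, e:+, f:+; rest ⊤}

Merge at B5: IN[B5] = OUT[B4] = {a: +, b: +, c: +, d: ⊤, e: +, f: +}

Answer: {a: +, b: +, c: +, d: ⊤, e: +, f: +}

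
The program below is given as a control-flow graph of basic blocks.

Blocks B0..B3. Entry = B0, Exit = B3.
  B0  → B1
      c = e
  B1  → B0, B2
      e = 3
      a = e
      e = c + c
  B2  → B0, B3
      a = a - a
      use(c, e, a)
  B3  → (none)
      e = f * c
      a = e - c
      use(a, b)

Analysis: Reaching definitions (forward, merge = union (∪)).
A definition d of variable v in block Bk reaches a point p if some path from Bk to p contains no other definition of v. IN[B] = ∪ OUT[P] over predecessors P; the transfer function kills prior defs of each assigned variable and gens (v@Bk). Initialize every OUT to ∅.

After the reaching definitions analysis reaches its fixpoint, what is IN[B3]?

Answer: {a@B2, c@B0, e@B1}

Derivation:
Converged values:
  B0:  IN={a@B1, a@B2, c@B0, e@B1}  OUT={a@B1, a@B2, c@B0, e@B1}
  B1:  IN={a@B1, a@B2, c@B0, e@B1}  OUT={a@B1, c@B0, e@B1}
  B2:  IN={a@B1, c@B0, e@B1}  OUT={a@B2, c@B0, e@B1}
  B3:  IN={a@B2, c@B0, e@B1}  OUT={a@B3, c@B0, e@B3}

Merge at B3: IN[B3] = OUT[B2] = {a@B2, c@B0, e@B1}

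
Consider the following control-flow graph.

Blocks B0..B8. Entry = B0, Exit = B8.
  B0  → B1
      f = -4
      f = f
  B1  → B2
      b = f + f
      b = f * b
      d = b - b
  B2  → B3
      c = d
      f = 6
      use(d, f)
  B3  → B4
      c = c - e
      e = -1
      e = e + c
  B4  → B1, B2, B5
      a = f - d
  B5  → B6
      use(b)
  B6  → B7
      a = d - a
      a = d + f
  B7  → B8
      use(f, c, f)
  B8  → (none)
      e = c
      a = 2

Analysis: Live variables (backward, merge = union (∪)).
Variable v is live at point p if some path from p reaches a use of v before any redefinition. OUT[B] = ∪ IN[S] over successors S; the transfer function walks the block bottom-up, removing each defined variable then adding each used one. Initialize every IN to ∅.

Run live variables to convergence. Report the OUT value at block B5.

Fixpoint table:
  B0:   IN={e}   OUT={e, f}
  B1:   IN={e, f}   OUT={b, d, e}
  B2:   IN={b, d, e}   OUT={b, c, d, e, f}
  B3:   IN={b, c, d, e, f}   OUT={b, c, d, e, f}
  B4:   IN={b, c, d, e, f}   OUT={a, b, c, d, e, f}
  B5:   IN={a, b, c, d, f}   OUT={a, c, d, f}
  B6:   IN={a, c, d, f}   OUT={c, f}
  B7:   IN={c, f}   OUT={c}
  B8:   IN={c}   OUT={}

Merge at B5: OUT[B5] = IN[B6] = {a, c, d, f}

Answer: {a, c, d, f}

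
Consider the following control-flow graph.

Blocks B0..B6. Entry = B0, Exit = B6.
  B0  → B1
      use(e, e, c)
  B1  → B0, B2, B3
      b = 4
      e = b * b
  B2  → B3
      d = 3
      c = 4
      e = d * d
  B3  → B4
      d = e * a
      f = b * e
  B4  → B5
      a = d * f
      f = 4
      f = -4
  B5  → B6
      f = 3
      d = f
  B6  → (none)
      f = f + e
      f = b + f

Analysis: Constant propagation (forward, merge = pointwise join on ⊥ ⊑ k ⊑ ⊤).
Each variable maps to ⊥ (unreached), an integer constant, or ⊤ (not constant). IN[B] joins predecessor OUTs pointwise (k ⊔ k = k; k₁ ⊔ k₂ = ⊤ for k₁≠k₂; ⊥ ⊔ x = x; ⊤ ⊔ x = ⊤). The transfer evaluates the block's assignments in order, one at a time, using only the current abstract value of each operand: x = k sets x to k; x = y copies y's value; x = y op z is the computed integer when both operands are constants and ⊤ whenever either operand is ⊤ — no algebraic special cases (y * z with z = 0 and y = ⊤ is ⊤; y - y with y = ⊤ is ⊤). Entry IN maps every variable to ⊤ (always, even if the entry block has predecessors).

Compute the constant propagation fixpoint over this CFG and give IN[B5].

Answer: {a: ⊤, b: 4, c: ⊤, d: ⊤, e: ⊤, f: -4}

Trace:
Fixpoint table:
  B0: | IN=(all ⊤) | OUT=(all ⊤)
  B1: | IN=(all ⊤) | OUT={b:4, e:16; rest ⊤}
  B2: | IN={b:4, e:16; rest ⊤} | OUT={b:4, c:4, d:3, e:9; rest ⊤}
  B3: | IN={b:4; rest ⊤} | OUT={b:4; rest ⊤}
  B4: | IN={b:4; rest ⊤} | OUT={b:4, f:-4; rest ⊤}
  B5: | IN={b:4, f:-4; rest ⊤} | OUT={b:4, d:3, f:3; rest ⊤}
  B6: | IN={b:4, d:3, f:3; rest ⊤} | OUT={b:4, d:3; rest ⊤}

Merge at B5: IN[B5] = OUT[B4] = {a: ⊤, b: 4, c: ⊤, d: ⊤, e: ⊤, f: -4}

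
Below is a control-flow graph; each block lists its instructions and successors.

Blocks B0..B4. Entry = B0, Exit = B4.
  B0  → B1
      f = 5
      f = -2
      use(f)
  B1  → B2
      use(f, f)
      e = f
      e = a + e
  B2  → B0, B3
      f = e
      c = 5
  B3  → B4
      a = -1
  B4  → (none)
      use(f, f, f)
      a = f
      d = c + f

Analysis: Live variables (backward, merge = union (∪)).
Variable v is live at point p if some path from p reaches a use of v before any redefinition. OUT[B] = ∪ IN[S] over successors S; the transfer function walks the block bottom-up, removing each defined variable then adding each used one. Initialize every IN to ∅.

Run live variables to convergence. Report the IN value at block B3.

Per-block solution:
  B0: | IN={a} | OUT={a, f}
  B1: | IN={a, f} | OUT={a, e}
  B2: | IN={a, e} | OUT={a, c, f}
  B3: | IN={c, f} | OUT={c, f}
  B4: | IN={c, f} | OUT={}

Merge at B3: OUT[B3] = IN[B4] = {c, f}
Applying B3's transfer function to that OUT value gives IN[B3] (row B3 above).

Answer: {c, f}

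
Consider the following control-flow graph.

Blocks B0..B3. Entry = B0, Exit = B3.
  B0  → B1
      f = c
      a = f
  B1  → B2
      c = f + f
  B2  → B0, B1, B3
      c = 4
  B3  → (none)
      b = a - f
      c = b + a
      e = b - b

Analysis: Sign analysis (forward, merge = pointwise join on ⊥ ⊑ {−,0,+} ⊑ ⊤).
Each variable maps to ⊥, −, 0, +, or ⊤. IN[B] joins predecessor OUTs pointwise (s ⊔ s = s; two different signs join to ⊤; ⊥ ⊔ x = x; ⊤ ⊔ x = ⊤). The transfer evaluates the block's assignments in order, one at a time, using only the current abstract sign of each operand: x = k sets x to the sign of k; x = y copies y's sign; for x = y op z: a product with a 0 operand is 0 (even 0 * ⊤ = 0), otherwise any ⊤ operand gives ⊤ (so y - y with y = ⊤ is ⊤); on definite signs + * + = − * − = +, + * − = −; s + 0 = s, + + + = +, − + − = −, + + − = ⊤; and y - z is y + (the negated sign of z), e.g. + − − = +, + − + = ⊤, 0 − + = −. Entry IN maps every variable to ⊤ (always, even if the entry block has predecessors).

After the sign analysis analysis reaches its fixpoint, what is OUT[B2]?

Converged values:
  B0:  IN=(all ⊤)  OUT=(all ⊤)
  B1:  IN=(all ⊤)  OUT=(all ⊤)
  B2:  IN=(all ⊤)  OUT={c:+; rest ⊤}
  B3:  IN={c:+; rest ⊤}  OUT=(all ⊤)

Merge at B2: IN[B2] = OUT[B1] = {a: ⊤, b: ⊤, c: ⊤, d: ⊤, e: ⊤, f: ⊤}
Applying B2's transfer function to that IN value gives OUT[B2] (row B2 above).

Answer: {a: ⊤, b: ⊤, c: +, d: ⊤, e: ⊤, f: ⊤}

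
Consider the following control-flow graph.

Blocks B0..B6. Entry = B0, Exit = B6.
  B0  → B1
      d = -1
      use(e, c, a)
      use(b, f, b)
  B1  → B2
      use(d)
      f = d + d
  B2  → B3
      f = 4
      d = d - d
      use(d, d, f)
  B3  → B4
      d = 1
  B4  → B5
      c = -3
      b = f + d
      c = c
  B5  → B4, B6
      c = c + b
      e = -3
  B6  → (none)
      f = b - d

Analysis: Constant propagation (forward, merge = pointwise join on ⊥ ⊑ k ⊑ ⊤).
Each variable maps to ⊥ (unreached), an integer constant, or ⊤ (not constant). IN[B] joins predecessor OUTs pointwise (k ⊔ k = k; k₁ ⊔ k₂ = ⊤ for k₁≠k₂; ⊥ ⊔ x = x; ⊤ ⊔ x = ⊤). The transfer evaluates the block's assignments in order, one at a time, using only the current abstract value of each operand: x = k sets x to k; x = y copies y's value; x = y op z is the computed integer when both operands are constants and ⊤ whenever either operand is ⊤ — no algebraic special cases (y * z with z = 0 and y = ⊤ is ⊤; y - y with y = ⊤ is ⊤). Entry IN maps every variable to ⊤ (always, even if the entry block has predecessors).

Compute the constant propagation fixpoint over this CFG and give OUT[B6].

Answer: {a: ⊤, b: 5, c: 2, d: 1, e: -3, f: 4}

Derivation:
Fixpoint table:
  B0:   IN=(all ⊤)   OUT={d:-1; rest ⊤}
  B1:   IN={d:-1; rest ⊤}   OUT={d:-1, f:-2; rest ⊤}
  B2:   IN={d:-1, f:-2; rest ⊤}   OUT={d:0, f:4; rest ⊤}
  B3:   IN={d:0, f:4; rest ⊤}   OUT={d:1, f:4; rest ⊤}
  B4:   IN={d:1, f:4; rest ⊤}   OUT={b:5, c:-3, d:1, f:4; rest ⊤}
  B5:   IN={b:5, c:-3, d:1, f:4; rest ⊤}   OUT={b:5, c:2, d:1, e:-3, f:4; rest ⊤}
  B6:   IN={b:5, c:2, d:1, e:-3, f:4; rest ⊤}   OUT={b:5, c:2, d:1, e:-3, f:4; rest ⊤}

Merge at B6: IN[B6] = OUT[B5] = {a: ⊤, b: 5, c: 2, d: 1, e: -3, f: 4}
Applying B6's transfer function to that IN value gives OUT[B6] (row B6 above).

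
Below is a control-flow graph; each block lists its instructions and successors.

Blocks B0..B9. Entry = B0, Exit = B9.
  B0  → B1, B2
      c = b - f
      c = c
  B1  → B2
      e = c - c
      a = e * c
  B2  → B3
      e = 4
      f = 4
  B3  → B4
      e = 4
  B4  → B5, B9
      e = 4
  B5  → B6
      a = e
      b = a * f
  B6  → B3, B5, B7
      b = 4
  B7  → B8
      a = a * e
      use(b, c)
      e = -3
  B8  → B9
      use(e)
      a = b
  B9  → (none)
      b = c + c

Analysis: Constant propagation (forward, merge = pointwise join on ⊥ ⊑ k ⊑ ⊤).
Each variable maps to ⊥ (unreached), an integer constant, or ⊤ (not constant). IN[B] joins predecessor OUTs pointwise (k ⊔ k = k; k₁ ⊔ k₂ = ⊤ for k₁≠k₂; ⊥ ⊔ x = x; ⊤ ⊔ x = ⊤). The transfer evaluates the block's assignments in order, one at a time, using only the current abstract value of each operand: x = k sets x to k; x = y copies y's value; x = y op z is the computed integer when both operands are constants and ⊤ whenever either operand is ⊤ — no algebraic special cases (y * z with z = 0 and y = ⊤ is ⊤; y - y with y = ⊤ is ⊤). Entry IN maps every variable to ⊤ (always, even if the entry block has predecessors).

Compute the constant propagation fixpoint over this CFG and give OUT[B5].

Answer: {a: 4, b: 16, c: ⊤, d: ⊤, e: 4, f: 4}

Derivation:
Per-block solution:
  B0:  IN=(all ⊤)  OUT=(all ⊤)
  B1:  IN=(all ⊤)  OUT=(all ⊤)
  B2:  IN=(all ⊤)  OUT={e:4, f:4; rest ⊤}
  B3:  IN={e:4, f:4; rest ⊤}  OUT={e:4, f:4; rest ⊤}
  B4:  IN={e:4, f:4; rest ⊤}  OUT={e:4, f:4; rest ⊤}
  B5:  IN={e:4, f:4; rest ⊤}  OUT={a:4, b:16, e:4, f:4; rest ⊤}
  B6:  IN={a:4, b:16, e:4, f:4; rest ⊤}  OUT={a:4, b:4, e:4, f:4; rest ⊤}
  B7:  IN={a:4, b:4, e:4, f:4; rest ⊤}  OUT={a:16, b:4, e:-3, f:4; rest ⊤}
  B8:  IN={a:16, b:4, e:-3, f:4; rest ⊤}  OUT={a:4, b:4, e:-3, f:4; rest ⊤}
  B9:  IN={f:4; rest ⊤}  OUT={f:4; rest ⊤}

Merge at B5: IN[B5] = OUT[B4] ⊔ OUT[B6] = {a: ⊤, b: ⊤, c: ⊤, d: ⊤, e: 4, f: 4}
Applying B5's transfer function to that IN value gives OUT[B5] (row B5 above).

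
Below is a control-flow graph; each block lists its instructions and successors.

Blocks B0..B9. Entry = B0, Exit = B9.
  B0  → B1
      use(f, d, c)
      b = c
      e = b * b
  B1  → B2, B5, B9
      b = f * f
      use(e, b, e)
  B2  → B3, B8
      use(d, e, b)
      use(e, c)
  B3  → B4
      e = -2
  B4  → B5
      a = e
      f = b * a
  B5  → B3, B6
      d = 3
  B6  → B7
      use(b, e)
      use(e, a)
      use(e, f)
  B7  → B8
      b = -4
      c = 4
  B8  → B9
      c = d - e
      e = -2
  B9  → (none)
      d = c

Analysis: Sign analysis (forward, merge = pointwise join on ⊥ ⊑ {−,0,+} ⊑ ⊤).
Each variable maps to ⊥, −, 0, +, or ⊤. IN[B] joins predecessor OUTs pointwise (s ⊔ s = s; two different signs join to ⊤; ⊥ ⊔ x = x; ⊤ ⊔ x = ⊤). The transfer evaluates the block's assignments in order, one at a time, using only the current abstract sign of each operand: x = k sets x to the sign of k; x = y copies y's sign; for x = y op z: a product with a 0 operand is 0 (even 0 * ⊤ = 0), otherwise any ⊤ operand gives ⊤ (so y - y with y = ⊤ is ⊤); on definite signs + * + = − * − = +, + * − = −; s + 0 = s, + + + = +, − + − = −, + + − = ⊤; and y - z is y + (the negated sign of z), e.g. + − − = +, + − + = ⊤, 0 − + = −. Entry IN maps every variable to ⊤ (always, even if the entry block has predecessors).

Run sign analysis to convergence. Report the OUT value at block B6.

Per-block solution:
  B0:   IN=(all ⊤)   OUT=(all ⊤)
  B1:   IN=(all ⊤)   OUT=(all ⊤)
  B2:   IN=(all ⊤)   OUT=(all ⊤)
  B3:   IN=(all ⊤)   OUT={e:-; rest ⊤}
  B4:   IN={e:-; rest ⊤}   OUT={a:-, e:-; rest ⊤}
  B5:   IN=(all ⊤)   OUT={d:+; rest ⊤}
  B6:   IN={d:+; rest ⊤}   OUT={d:+; rest ⊤}
  B7:   IN={d:+; rest ⊤}   OUT={b:-, c:+, d:+; rest ⊤}
  B8:   IN=(all ⊤)   OUT={e:-; rest ⊤}
  B9:   IN=(all ⊤)   OUT=(all ⊤)

Merge at B6: IN[B6] = OUT[B5] = {a: ⊤, b: ⊤, c: ⊤, d: +, e: ⊤, f: ⊤}
Applying B6's transfer function to that IN value gives OUT[B6] (row B6 above).

Answer: {a: ⊤, b: ⊤, c: ⊤, d: +, e: ⊤, f: ⊤}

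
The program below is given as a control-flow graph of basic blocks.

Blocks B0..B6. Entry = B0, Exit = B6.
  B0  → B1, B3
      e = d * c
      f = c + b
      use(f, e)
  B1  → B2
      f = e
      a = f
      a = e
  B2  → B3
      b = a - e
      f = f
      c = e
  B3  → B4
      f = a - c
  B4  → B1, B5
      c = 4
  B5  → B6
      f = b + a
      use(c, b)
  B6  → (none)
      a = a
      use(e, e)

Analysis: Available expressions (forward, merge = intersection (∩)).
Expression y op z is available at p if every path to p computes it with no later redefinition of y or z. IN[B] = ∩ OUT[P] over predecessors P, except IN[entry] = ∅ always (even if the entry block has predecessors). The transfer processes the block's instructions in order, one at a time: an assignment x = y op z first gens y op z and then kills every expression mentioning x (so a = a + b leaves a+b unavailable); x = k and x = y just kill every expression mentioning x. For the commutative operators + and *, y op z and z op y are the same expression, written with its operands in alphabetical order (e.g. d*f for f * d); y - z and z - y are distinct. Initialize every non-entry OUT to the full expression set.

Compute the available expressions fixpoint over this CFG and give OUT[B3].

Answer: {a-c}

Trace:
Per-block solution:
  B0: | IN={} | OUT={b+c, c*d}
  B1: | IN={} | OUT={}
  B2: | IN={} | OUT={a-e}
  B3: | IN={} | OUT={a-c}
  B4: | IN={a-c} | OUT={}
  B5: | IN={} | OUT={a+b}
  B6: | IN={a+b} | OUT={}

Merge at B3: IN[B3] = OUT[B0] ∩ OUT[B2] = {}
Applying B3's transfer function to that IN value gives OUT[B3] (row B3 above).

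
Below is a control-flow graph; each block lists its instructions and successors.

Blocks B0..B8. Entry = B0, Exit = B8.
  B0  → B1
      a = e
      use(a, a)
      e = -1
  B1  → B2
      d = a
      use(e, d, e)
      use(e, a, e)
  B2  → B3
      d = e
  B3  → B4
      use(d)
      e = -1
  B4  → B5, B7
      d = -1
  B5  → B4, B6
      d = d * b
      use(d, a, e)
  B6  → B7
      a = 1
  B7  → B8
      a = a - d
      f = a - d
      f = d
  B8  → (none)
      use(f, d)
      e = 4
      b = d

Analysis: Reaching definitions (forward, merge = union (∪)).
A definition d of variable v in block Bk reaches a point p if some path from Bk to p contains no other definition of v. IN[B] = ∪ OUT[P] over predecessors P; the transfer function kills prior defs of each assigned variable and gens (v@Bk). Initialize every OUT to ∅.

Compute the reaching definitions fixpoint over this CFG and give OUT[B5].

Answer: {a@B0, d@B5, e@B3}

Derivation:
Converged values:
  B0:   IN={}   OUT={a@B0, e@B0}
  B1:   IN={a@B0, e@B0}   OUT={a@B0, d@B1, e@B0}
  B2:   IN={a@B0, d@B1, e@B0}   OUT={a@B0, d@B2, e@B0}
  B3:   IN={a@B0, d@B2, e@B0}   OUT={a@B0, d@B2, e@B3}
  B4:   IN={a@B0, d@B2, d@B5, e@B3}   OUT={a@B0, d@B4, e@B3}
  B5:   IN={a@B0, d@B4, e@B3}   OUT={a@B0, d@B5, e@B3}
  B6:   IN={a@B0, d@B5, e@B3}   OUT={a@B6, d@B5, e@B3}
  B7:   IN={a@B0, a@B6, d@B4, d@B5, e@B3}   OUT={a@B7, d@B4, d@B5, e@B3, f@B7}
  B8:   IN={a@B7, d@B4, d@B5, e@B3, f@B7}   OUT={a@B7, b@B8, d@B4, d@B5, e@B8, f@B7}

Merge at B5: IN[B5] = OUT[B4] = {a@B0, d@B4, e@B3}
Applying B5's transfer function to that IN value gives OUT[B5] (row B5 above).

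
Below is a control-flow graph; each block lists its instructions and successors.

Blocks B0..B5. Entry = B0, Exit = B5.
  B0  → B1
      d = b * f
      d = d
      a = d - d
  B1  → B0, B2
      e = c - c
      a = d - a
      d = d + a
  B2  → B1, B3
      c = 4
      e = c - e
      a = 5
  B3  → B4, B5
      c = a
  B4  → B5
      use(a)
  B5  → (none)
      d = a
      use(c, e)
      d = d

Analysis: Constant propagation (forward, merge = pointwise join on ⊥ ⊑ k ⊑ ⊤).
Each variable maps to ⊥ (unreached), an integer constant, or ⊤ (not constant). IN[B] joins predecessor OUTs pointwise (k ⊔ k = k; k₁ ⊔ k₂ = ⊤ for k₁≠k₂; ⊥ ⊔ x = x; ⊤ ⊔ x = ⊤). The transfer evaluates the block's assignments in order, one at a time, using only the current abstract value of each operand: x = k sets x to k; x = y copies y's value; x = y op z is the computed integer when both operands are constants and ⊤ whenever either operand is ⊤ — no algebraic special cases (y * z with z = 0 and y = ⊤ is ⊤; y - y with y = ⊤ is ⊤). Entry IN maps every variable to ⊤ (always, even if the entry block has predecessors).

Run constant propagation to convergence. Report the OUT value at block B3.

Fixpoint table:
  B0: | IN=(all ⊤) | OUT=(all ⊤)
  B1: | IN=(all ⊤) | OUT=(all ⊤)
  B2: | IN=(all ⊤) | OUT={a:5, c:4; rest ⊤}
  B3: | IN={a:5, c:4; rest ⊤} | OUT={a:5, c:5; rest ⊤}
  B4: | IN={a:5, c:5; rest ⊤} | OUT={a:5, c:5; rest ⊤}
  B5: | IN={a:5, c:5; rest ⊤} | OUT={a:5, c:5, d:5; rest ⊤}

Merge at B3: IN[B3] = OUT[B2] = {a: 5, b: ⊤, c: 4, d: ⊤, e: ⊤, f: ⊤}
Applying B3's transfer function to that IN value gives OUT[B3] (row B3 above).

Answer: {a: 5, b: ⊤, c: 5, d: ⊤, e: ⊤, f: ⊤}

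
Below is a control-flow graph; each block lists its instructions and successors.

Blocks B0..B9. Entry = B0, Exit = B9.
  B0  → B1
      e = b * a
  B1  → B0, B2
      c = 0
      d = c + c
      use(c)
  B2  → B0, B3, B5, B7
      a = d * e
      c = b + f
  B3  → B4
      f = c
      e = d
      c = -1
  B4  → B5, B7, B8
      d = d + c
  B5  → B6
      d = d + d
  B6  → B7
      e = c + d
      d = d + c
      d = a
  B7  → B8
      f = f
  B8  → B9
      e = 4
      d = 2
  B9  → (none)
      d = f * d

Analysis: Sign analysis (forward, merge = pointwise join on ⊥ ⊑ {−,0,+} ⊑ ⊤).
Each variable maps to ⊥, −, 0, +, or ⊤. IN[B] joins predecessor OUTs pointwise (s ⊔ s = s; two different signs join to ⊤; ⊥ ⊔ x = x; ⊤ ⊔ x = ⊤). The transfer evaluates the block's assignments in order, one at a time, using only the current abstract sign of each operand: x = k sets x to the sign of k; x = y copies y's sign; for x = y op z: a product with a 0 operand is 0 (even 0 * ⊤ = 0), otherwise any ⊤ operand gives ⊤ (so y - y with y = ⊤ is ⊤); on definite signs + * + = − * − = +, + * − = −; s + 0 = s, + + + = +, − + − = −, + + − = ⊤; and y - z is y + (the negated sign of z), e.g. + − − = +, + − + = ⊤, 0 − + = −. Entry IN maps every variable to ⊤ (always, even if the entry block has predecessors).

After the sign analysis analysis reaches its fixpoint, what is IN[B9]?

Fixpoint table:
  B0: | IN=(all ⊤) | OUT=(all ⊤)
  B1: | IN=(all ⊤) | OUT={c:0, d:0; rest ⊤}
  B2: | IN={c:0, d:0; rest ⊤} | OUT={a:0, d:0; rest ⊤}
  B3: | IN={a:0, d:0; rest ⊤} | OUT={a:0, c:-, d:0, e:0; rest ⊤}
  B4: | IN={a:0, c:-, d:0, e:0; rest ⊤} | OUT={a:0, c:-, d:-, e:0; rest ⊤}
  B5: | IN={a:0; rest ⊤} | OUT={a:0; rest ⊤}
  B6: | IN={a:0; rest ⊤} | OUT={a:0, d:0; rest ⊤}
  B7: | IN={a:0; rest ⊤} | OUT={a:0; rest ⊤}
  B8: | IN={a:0; rest ⊤} | OUT={a:0, d:+, e:+; rest ⊤}
  B9: | IN={a:0, d:+, e:+; rest ⊤} | OUT={a:0, e:+; rest ⊤}

Merge at B9: IN[B9] = OUT[B8] = {a: 0, b: ⊤, c: ⊤, d: +, e: +, f: ⊤}

Answer: {a: 0, b: ⊤, c: ⊤, d: +, e: +, f: ⊤}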